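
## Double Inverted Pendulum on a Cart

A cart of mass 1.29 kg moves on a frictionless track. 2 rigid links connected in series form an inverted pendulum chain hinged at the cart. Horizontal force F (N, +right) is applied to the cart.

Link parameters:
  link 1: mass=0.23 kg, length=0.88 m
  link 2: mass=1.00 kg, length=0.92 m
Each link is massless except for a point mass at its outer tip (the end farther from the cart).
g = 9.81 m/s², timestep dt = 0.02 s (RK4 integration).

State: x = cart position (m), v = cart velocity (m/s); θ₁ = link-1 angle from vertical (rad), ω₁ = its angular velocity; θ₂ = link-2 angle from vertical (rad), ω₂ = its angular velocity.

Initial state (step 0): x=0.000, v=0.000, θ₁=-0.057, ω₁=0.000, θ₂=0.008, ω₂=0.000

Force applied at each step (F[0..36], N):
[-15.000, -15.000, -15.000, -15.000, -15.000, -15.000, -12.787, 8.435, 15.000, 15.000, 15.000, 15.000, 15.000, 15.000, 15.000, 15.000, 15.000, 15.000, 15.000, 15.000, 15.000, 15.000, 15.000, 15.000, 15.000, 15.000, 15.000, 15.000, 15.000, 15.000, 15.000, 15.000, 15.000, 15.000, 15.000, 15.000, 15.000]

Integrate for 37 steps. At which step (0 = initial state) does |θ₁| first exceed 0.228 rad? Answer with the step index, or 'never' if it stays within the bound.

Answer: never

Derivation:
apply F[0]=-15.000 → step 1: x=-0.002, v=-0.222, θ₁=-0.055, ω₁=0.174, θ₂=0.009, ω₂=0.077
apply F[1]=-15.000 → step 2: x=-0.009, v=-0.444, θ₁=-0.050, ω₁=0.351, θ₂=0.011, ω₂=0.151
apply F[2]=-15.000 → step 3: x=-0.020, v=-0.668, θ₁=-0.041, ω₁=0.538, θ₂=0.015, ω₂=0.219
apply F[3]=-15.000 → step 4: x=-0.036, v=-0.894, θ₁=-0.028, ω₁=0.737, θ₂=0.020, ω₂=0.277
apply F[4]=-15.000 → step 5: x=-0.056, v=-1.123, θ₁=-0.012, ω₁=0.953, θ₂=0.026, ω₂=0.324
apply F[5]=-15.000 → step 6: x=-0.081, v=-1.355, θ₁=0.010, ω₁=1.191, θ₂=0.033, ω₂=0.355
apply F[6]=-12.787 → step 7: x=-0.110, v=-1.557, θ₁=0.036, ω₁=1.414, θ₂=0.040, ω₂=0.368
apply F[7]=+8.435 → step 8: x=-0.140, v=-1.434, θ₁=0.063, ω₁=1.290, θ₂=0.047, ω₂=0.362
apply F[8]=+15.000 → step 9: x=-0.166, v=-1.215, θ₁=0.086, ω₁=1.081, θ₂=0.054, ω₂=0.335
apply F[9]=+15.000 → step 10: x=-0.188, v=-1.000, θ₁=0.106, ω₁=0.898, θ₂=0.060, ω₂=0.291
apply F[10]=+15.000 → step 11: x=-0.206, v=-0.790, θ₁=0.123, ω₁=0.737, θ₂=0.066, ω₂=0.230
apply F[11]=+15.000 → step 12: x=-0.220, v=-0.583, θ₁=0.136, ω₁=0.597, θ₂=0.070, ω₂=0.155
apply F[12]=+15.000 → step 13: x=-0.229, v=-0.379, θ₁=0.147, ω₁=0.473, θ₂=0.072, ω₂=0.067
apply F[13]=+15.000 → step 14: x=-0.235, v=-0.177, θ₁=0.155, ω₁=0.363, θ₂=0.072, ω₂=-0.031
apply F[14]=+15.000 → step 15: x=-0.236, v=0.023, θ₁=0.161, ω₁=0.266, θ₂=0.070, ω₂=-0.140
apply F[15]=+15.000 → step 16: x=-0.234, v=0.222, θ₁=0.166, ω₁=0.180, θ₂=0.067, ω₂=-0.259
apply F[16]=+15.000 → step 17: x=-0.228, v=0.420, θ₁=0.168, ω₁=0.103, θ₂=0.060, ω₂=-0.388
apply F[17]=+15.000 → step 18: x=-0.217, v=0.619, θ₁=0.170, ω₁=0.036, θ₂=0.051, ω₂=-0.527
apply F[18]=+15.000 → step 19: x=-0.203, v=0.818, θ₁=0.170, ω₁=-0.024, θ₂=0.039, ω₂=-0.678
apply F[19]=+15.000 → step 20: x=-0.185, v=1.018, θ₁=0.169, ω₁=-0.076, θ₂=0.024, ω₂=-0.839
apply F[20]=+15.000 → step 21: x=-0.162, v=1.220, θ₁=0.167, ω₁=-0.121, θ₂=0.005, ω₂=-1.012
apply F[21]=+15.000 → step 22: x=-0.136, v=1.423, θ₁=0.164, ω₁=-0.163, θ₂=-0.017, ω₂=-1.195
apply F[22]=+15.000 → step 23: x=-0.105, v=1.629, θ₁=0.160, ω₁=-0.202, θ₂=-0.043, ω₂=-1.388
apply F[23]=+15.000 → step 24: x=-0.071, v=1.837, θ₁=0.156, ω₁=-0.242, θ₂=-0.072, ω₂=-1.588
apply F[24]=+15.000 → step 25: x=-0.032, v=2.048, θ₁=0.151, ω₁=-0.288, θ₂=-0.106, ω₂=-1.792
apply F[25]=+15.000 → step 26: x=0.011, v=2.262, θ₁=0.144, ω₁=-0.345, θ₂=-0.144, ω₂=-1.997
apply F[26]=+15.000 → step 27: x=0.059, v=2.480, θ₁=0.137, ω₁=-0.419, θ₂=-0.186, ω₂=-2.197
apply F[27]=+15.000 → step 28: x=0.111, v=2.700, θ₁=0.127, ω₁=-0.515, θ₂=-0.232, ω₂=-2.387
apply F[28]=+15.000 → step 29: x=0.167, v=2.923, θ₁=0.116, ω₁=-0.639, θ₂=-0.281, ω₂=-2.563
apply F[29]=+15.000 → step 30: x=0.228, v=3.148, θ₁=0.102, ω₁=-0.795, θ₂=-0.334, ω₂=-2.721
apply F[30]=+15.000 → step 31: x=0.293, v=3.376, θ₁=0.084, ω₁=-0.987, θ₂=-0.390, ω₂=-2.857
apply F[31]=+15.000 → step 32: x=0.363, v=3.606, θ₁=0.062, ω₁=-1.216, θ₂=-0.448, ω₂=-2.967
apply F[32]=+15.000 → step 33: x=0.437, v=3.837, θ₁=0.035, ω₁=-1.486, θ₂=-0.509, ω₂=-3.048
apply F[33]=+15.000 → step 34: x=0.516, v=4.069, θ₁=0.002, ω₁=-1.797, θ₂=-0.570, ω₂=-3.094
apply F[34]=+15.000 → step 35: x=0.600, v=4.302, θ₁=-0.037, ω₁=-2.152, θ₂=-0.632, ω₂=-3.099
apply F[35]=+15.000 → step 36: x=0.688, v=4.534, θ₁=-0.084, ω₁=-2.550, θ₂=-0.694, ω₂=-3.055
apply F[36]=+15.000 → step 37: x=0.781, v=4.763, θ₁=-0.140, ω₁=-2.995, θ₂=-0.754, ω₂=-2.950
max |θ₁| = 0.170 ≤ 0.228 over all 38 states.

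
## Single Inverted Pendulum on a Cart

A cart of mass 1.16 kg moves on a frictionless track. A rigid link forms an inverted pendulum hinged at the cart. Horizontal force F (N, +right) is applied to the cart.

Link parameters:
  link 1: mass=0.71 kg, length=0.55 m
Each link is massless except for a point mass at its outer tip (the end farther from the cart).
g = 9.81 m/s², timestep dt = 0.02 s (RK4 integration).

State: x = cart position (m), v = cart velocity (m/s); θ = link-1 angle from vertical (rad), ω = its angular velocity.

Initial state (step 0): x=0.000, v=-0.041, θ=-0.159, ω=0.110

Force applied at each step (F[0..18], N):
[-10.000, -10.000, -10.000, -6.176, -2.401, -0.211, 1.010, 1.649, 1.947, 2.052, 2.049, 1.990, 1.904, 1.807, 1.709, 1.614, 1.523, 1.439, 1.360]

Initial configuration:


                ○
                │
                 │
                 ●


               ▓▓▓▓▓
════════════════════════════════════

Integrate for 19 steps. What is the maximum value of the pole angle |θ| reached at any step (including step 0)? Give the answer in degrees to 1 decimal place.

Answer: 9.1°

Derivation:
apply F[0]=-10.000 → step 1: x=-0.002, v=-0.193, θ=-0.155, ω=0.326
apply F[1]=-10.000 → step 2: x=-0.008, v=-0.345, θ=-0.146, ω=0.547
apply F[2]=-10.000 → step 3: x=-0.016, v=-0.500, θ=-0.133, ω=0.776
apply F[3]=-6.176 → step 4: x=-0.027, v=-0.591, θ=-0.116, ω=0.896
apply F[4]=-2.401 → step 5: x=-0.039, v=-0.620, θ=-0.098, ω=0.911
apply F[5]=-0.211 → step 6: x=-0.052, v=-0.614, θ=-0.080, ω=0.867
apply F[6]=+1.010 → step 7: x=-0.064, v=-0.588, θ=-0.064, ω=0.795
apply F[7]=+1.649 → step 8: x=-0.075, v=-0.553, θ=-0.049, ω=0.712
apply F[8]=+1.947 → step 9: x=-0.086, v=-0.515, θ=-0.035, ω=0.628
apply F[9]=+2.052 → step 10: x=-0.096, v=-0.476, θ=-0.023, ω=0.547
apply F[10]=+2.049 → step 11: x=-0.105, v=-0.439, θ=-0.013, ω=0.472
apply F[11]=+1.990 → step 12: x=-0.113, v=-0.403, θ=-0.004, ω=0.405
apply F[12]=+1.904 → step 13: x=-0.121, v=-0.370, θ=0.003, ω=0.345
apply F[13]=+1.807 → step 14: x=-0.128, v=-0.340, θ=0.009, ω=0.292
apply F[14]=+1.709 → step 15: x=-0.134, v=-0.312, θ=0.015, ω=0.245
apply F[15]=+1.614 → step 16: x=-0.140, v=-0.286, θ=0.019, ω=0.204
apply F[16]=+1.523 → step 17: x=-0.146, v=-0.262, θ=0.023, ω=0.169
apply F[17]=+1.439 → step 18: x=-0.151, v=-0.241, θ=0.026, ω=0.138
apply F[18]=+1.360 → step 19: x=-0.156, v=-0.220, θ=0.029, ω=0.111
Max |angle| over trajectory = 0.159 rad = 9.1°.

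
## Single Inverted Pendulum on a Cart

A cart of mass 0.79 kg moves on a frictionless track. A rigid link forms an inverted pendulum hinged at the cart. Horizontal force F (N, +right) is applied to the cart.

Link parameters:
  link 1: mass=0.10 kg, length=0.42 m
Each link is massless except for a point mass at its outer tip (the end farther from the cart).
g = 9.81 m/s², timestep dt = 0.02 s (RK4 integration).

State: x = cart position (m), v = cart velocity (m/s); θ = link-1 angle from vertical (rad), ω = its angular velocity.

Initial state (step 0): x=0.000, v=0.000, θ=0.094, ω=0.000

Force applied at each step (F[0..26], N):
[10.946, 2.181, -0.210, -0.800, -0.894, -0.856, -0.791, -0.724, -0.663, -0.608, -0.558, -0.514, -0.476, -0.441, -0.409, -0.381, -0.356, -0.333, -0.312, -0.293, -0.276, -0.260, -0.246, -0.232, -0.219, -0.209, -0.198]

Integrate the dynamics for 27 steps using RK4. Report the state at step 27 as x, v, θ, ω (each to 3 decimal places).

Answer: x=0.083, v=0.042, θ=-0.017, ω=0.010

Derivation:
apply F[0]=+10.946 → step 1: x=0.003, v=0.275, θ=0.088, ω=-0.608
apply F[1]=+2.181 → step 2: x=0.009, v=0.328, θ=0.075, ω=-0.696
apply F[2]=-0.210 → step 3: x=0.015, v=0.321, θ=0.061, ω=-0.648
apply F[3]=-0.800 → step 4: x=0.021, v=0.299, θ=0.049, ω=-0.571
apply F[4]=-0.894 → step 5: x=0.027, v=0.275, θ=0.039, ω=-0.494
apply F[5]=-0.856 → step 6: x=0.032, v=0.253, θ=0.029, ω=-0.424
apply F[6]=-0.791 → step 7: x=0.037, v=0.232, θ=0.022, ω=-0.363
apply F[7]=-0.724 → step 8: x=0.042, v=0.214, θ=0.015, ω=-0.310
apply F[8]=-0.663 → step 9: x=0.046, v=0.196, θ=0.009, ω=-0.264
apply F[9]=-0.608 → step 10: x=0.050, v=0.181, θ=0.004, ω=-0.224
apply F[10]=-0.558 → step 11: x=0.053, v=0.167, θ=0.000, ω=-0.189
apply F[11]=-0.514 → step 12: x=0.056, v=0.154, θ=-0.003, ω=-0.159
apply F[12]=-0.476 → step 13: x=0.059, v=0.142, θ=-0.006, ω=-0.133
apply F[13]=-0.441 → step 14: x=0.062, v=0.131, θ=-0.009, ω=-0.110
apply F[14]=-0.409 → step 15: x=0.065, v=0.121, θ=-0.011, ω=-0.091
apply F[15]=-0.381 → step 16: x=0.067, v=0.111, θ=-0.012, ω=-0.074
apply F[16]=-0.356 → step 17: x=0.069, v=0.103, θ=-0.014, ω=-0.059
apply F[17]=-0.333 → step 18: x=0.071, v=0.095, θ=-0.015, ω=-0.047
apply F[18]=-0.312 → step 19: x=0.073, v=0.087, θ=-0.016, ω=-0.036
apply F[19]=-0.293 → step 20: x=0.074, v=0.080, θ=-0.016, ω=-0.027
apply F[20]=-0.276 → step 21: x=0.076, v=0.074, θ=-0.017, ω=-0.019
apply F[21]=-0.260 → step 22: x=0.077, v=0.067, θ=-0.017, ω=-0.012
apply F[22]=-0.246 → step 23: x=0.079, v=0.062, θ=-0.017, ω=-0.006
apply F[23]=-0.232 → step 24: x=0.080, v=0.056, θ=-0.017, ω=-0.001
apply F[24]=-0.219 → step 25: x=0.081, v=0.051, θ=-0.017, ω=0.003
apply F[25]=-0.209 → step 26: x=0.082, v=0.046, θ=-0.017, ω=0.007
apply F[26]=-0.198 → step 27: x=0.083, v=0.042, θ=-0.017, ω=0.010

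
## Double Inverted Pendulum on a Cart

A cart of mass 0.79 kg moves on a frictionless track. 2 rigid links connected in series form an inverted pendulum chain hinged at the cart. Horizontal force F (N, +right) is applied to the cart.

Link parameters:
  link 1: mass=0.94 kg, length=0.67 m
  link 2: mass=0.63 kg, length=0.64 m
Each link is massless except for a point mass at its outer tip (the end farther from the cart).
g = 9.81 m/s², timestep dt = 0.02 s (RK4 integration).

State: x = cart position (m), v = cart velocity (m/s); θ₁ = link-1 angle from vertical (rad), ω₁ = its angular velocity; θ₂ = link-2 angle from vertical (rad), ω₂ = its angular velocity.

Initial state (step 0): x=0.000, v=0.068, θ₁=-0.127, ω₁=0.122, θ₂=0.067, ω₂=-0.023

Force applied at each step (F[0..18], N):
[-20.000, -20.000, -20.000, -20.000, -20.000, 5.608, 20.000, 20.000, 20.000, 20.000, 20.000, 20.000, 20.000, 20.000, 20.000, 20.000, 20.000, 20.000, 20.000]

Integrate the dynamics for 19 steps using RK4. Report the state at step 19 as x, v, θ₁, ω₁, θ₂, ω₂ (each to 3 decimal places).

apply F[0]=-20.000 → step 1: x=-0.003, v=-0.379, θ₁=-0.119, ω₁=0.703, θ₂=0.068, ω₂=0.097
apply F[1]=-20.000 → step 2: x=-0.015, v=-0.836, θ₁=-0.099, ω₁=1.309, θ₂=0.071, ω₂=0.202
apply F[2]=-20.000 → step 3: x=-0.037, v=-1.310, θ₁=-0.066, ω₁=1.959, θ₂=0.076, ω₂=0.282
apply F[3]=-20.000 → step 4: x=-0.068, v=-1.803, θ₁=-0.020, ω₁=2.664, θ₂=0.082, ω₂=0.328
apply F[4]=-20.000 → step 5: x=-0.109, v=-2.310, θ₁=0.041, ω₁=3.417, θ₂=0.089, ω₂=0.342
apply F[5]=+5.608 → step 6: x=-0.154, v=-2.176, θ₁=0.107, ω₁=3.240, θ₂=0.095, ω₂=0.345
apply F[6]=+20.000 → step 7: x=-0.193, v=-1.710, θ₁=0.165, ω₁=2.596, θ₂=0.102, ω₂=0.329
apply F[7]=+20.000 → step 8: x=-0.222, v=-1.279, θ₁=0.212, ω₁=2.036, θ₂=0.108, ω₂=0.285
apply F[8]=+20.000 → step 9: x=-0.244, v=-0.880, θ₁=0.247, ω₁=1.551, θ₂=0.113, ω₂=0.211
apply F[9]=+20.000 → step 10: x=-0.258, v=-0.506, θ₁=0.274, ω₁=1.126, θ₂=0.117, ω₂=0.113
apply F[10]=+20.000 → step 11: x=-0.264, v=-0.151, θ₁=0.293, ω₁=0.743, θ₂=0.118, ω₂=-0.004
apply F[11]=+20.000 → step 12: x=-0.264, v=0.193, θ₁=0.304, ω₁=0.389, θ₂=0.116, ω₂=-0.135
apply F[12]=+20.000 → step 13: x=-0.257, v=0.530, θ₁=0.308, ω₁=0.049, θ₂=0.112, ω₂=-0.275
apply F[13]=+20.000 → step 14: x=-0.243, v=0.868, θ₁=0.306, ω₁=-0.287, θ₂=0.105, ω₂=-0.420
apply F[14]=+20.000 → step 15: x=-0.222, v=1.210, θ₁=0.297, ω₁=-0.634, θ₂=0.096, ω₂=-0.565
apply F[15]=+20.000 → step 16: x=-0.194, v=1.563, θ₁=0.281, ω₁=-1.004, θ₂=0.083, ω₂=-0.705
apply F[16]=+20.000 → step 17: x=-0.159, v=1.933, θ₁=0.256, ω₁=-1.410, θ₂=0.067, ω₂=-0.835
apply F[17]=+20.000 → step 18: x=-0.117, v=2.326, θ₁=0.224, ω₁=-1.868, θ₂=0.050, ω₂=-0.948
apply F[18]=+20.000 → step 19: x=-0.066, v=2.748, θ₁=0.181, ω₁=-2.394, θ₂=0.030, ω₂=-1.037

Answer: x=-0.066, v=2.748, θ₁=0.181, ω₁=-2.394, θ₂=0.030, ω₂=-1.037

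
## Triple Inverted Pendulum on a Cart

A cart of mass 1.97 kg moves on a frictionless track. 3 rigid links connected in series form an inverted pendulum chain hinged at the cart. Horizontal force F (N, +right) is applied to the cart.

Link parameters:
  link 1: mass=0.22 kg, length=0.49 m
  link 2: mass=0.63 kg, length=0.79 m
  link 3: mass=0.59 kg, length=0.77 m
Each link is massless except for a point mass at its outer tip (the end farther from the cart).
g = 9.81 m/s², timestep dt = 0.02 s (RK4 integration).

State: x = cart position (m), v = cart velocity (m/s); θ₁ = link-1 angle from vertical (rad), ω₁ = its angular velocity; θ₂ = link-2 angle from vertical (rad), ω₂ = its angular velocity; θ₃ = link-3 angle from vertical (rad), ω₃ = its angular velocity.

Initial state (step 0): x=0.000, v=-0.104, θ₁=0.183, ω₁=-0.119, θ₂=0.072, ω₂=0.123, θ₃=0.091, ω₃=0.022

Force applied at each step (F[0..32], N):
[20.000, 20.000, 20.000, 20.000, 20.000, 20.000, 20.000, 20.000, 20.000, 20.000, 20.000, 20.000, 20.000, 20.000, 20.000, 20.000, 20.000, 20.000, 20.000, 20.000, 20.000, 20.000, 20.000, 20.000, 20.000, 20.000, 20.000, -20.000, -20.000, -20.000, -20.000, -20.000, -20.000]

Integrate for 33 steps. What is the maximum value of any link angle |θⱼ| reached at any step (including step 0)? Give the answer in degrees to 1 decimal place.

apply F[0]=+20.000 → step 1: x=-0.000, v=0.071, θ₁=0.180, ω₁=-0.140, θ₂=0.073, ω₂=-0.072, θ₃=0.092, ω₃=0.032
apply F[1]=+20.000 → step 2: x=0.003, v=0.247, θ₁=0.177, ω₁=-0.168, θ₂=0.069, ω₂=-0.264, θ₃=0.092, ω₃=0.043
apply F[2]=+20.000 → step 3: x=0.010, v=0.423, θ₁=0.174, ω₁=-0.197, θ₂=0.062, ω₂=-0.459, θ₃=0.093, ω₃=0.057
apply F[3]=+20.000 → step 4: x=0.020, v=0.601, θ₁=0.169, ω₁=-0.224, θ₂=0.051, ω₂=-0.662, θ₃=0.095, ω₃=0.076
apply F[4]=+20.000 → step 5: x=0.034, v=0.780, θ₁=0.165, ω₁=-0.245, θ₂=0.035, ω₂=-0.876, θ₃=0.096, ω₃=0.101
apply F[5]=+20.000 → step 6: x=0.051, v=0.961, θ₁=0.160, ω₁=-0.261, θ₂=0.016, ω₂=-1.104, θ₃=0.099, ω₃=0.134
apply F[6]=+20.000 → step 7: x=0.072, v=1.144, θ₁=0.154, ω₁=-0.270, θ₂=-0.009, ω₂=-1.348, θ₃=0.102, ω₃=0.176
apply F[7]=+20.000 → step 8: x=0.097, v=1.329, θ₁=0.149, ω₁=-0.279, θ₂=-0.038, ω₂=-1.606, θ₃=0.106, ω₃=0.225
apply F[8]=+20.000 → step 9: x=0.125, v=1.516, θ₁=0.143, ω₁=-0.295, θ₂=-0.073, ω₂=-1.872, θ₃=0.111, ω₃=0.280
apply F[9]=+20.000 → step 10: x=0.157, v=1.706, θ₁=0.137, ω₁=-0.331, θ₂=-0.113, ω₂=-2.139, θ₃=0.117, ω₃=0.337
apply F[10]=+20.000 → step 11: x=0.193, v=1.899, θ₁=0.130, ω₁=-0.402, θ₂=-0.159, ω₂=-2.397, θ₃=0.124, ω₃=0.393
apply F[11]=+20.000 → step 12: x=0.233, v=2.094, θ₁=0.121, ω₁=-0.521, θ₂=-0.209, ω₂=-2.636, θ₃=0.133, ω₃=0.444
apply F[12]=+20.000 → step 13: x=0.277, v=2.291, θ₁=0.108, ω₁=-0.700, θ₂=-0.264, ω₂=-2.848, θ₃=0.142, ω₃=0.485
apply F[13]=+20.000 → step 14: x=0.325, v=2.491, θ₁=0.092, ω₁=-0.945, θ₂=-0.323, ω₂=-3.029, θ₃=0.152, ω₃=0.514
apply F[14]=+20.000 → step 15: x=0.377, v=2.691, θ₁=0.070, ω₁=-1.262, θ₂=-0.385, ω₂=-3.174, θ₃=0.162, ω₃=0.530
apply F[15]=+20.000 → step 16: x=0.433, v=2.893, θ₁=0.041, ω₁=-1.652, θ₂=-0.449, ω₂=-3.279, θ₃=0.173, ω₃=0.529
apply F[16]=+20.000 → step 17: x=0.493, v=3.096, θ₁=0.004, ω₁=-2.117, θ₂=-0.516, ω₂=-3.340, θ₃=0.183, ω₃=0.512
apply F[17]=+20.000 → step 18: x=0.557, v=3.299, θ₁=-0.044, ω₁=-2.662, θ₂=-0.583, ω₂=-3.347, θ₃=0.193, ω₃=0.476
apply F[18]=+20.000 → step 19: x=0.625, v=3.501, θ₁=-0.103, ω₁=-3.290, θ₂=-0.649, ω₂=-3.290, θ₃=0.202, ω₃=0.417
apply F[19]=+20.000 → step 20: x=0.697, v=3.702, θ₁=-0.176, ω₁=-4.007, θ₂=-0.714, ω₂=-3.150, θ₃=0.210, ω₃=0.331
apply F[20]=+20.000 → step 21: x=0.773, v=3.897, θ₁=-0.264, ω₁=-4.825, θ₂=-0.775, ω₂=-2.906, θ₃=0.215, ω₃=0.207
apply F[21]=+20.000 → step 22: x=0.852, v=4.080, θ₁=-0.370, ω₁=-5.754, θ₂=-0.829, ω₂=-2.530, θ₃=0.218, ω₃=0.024
apply F[22]=+20.000 → step 23: x=0.936, v=4.240, θ₁=-0.495, ω₁=-6.798, θ₂=-0.875, ω₂=-1.998, θ₃=0.216, ω₃=-0.254
apply F[23]=+20.000 → step 24: x=1.022, v=4.355, θ₁=-0.642, ω₁=-7.908, θ₂=-0.908, ω₂=-1.323, θ₃=0.207, ω₃=-0.692
apply F[24]=+20.000 → step 25: x=1.109, v=4.395, θ₁=-0.811, ω₁=-8.868, θ₂=-0.928, ω₂=-0.653, θ₃=0.186, ω₃=-1.363
apply F[25]=+20.000 → step 26: x=1.197, v=4.355, θ₁=-0.993, ω₁=-9.260, θ₂=-0.937, ω₂=-0.339, θ₃=0.151, ω₃=-2.222
apply F[26]=+20.000 → step 27: x=1.283, v=4.289, θ₁=-1.176, ω₁=-8.947, θ₂=-0.945, ω₂=-0.584, θ₃=0.098, ω₃=-3.049
apply F[27]=-20.000 → step 28: x=1.366, v=3.947, θ₁=-1.351, ω₁=-8.503, θ₂=-0.960, ω₂=-0.906, θ₃=0.033, ω₃=-3.432
apply F[28]=-20.000 → step 29: x=1.441, v=3.632, θ₁=-1.517, ω₁=-8.122, θ₂=-0.982, ω₂=-1.304, θ₃=-0.039, ω₃=-3.716
apply F[29]=-20.000 → step 30: x=1.511, v=3.335, θ₁=-1.676, ω₁=-7.824, θ₂=-1.012, ω₂=-1.730, θ₃=-0.115, ω₃=-3.939
apply F[30]=-20.000 → step 31: x=1.575, v=3.050, θ₁=-1.830, ω₁=-7.588, θ₂=-1.051, ω₂=-2.179, θ₃=-0.196, ω₃=-4.129
apply F[31]=-20.000 → step 32: x=1.633, v=2.774, θ₁=-1.980, ω₁=-7.381, θ₂=-1.099, ω₂=-2.651, θ₃=-0.280, ω₃=-4.301
apply F[32]=-20.000 → step 33: x=1.686, v=2.504, θ₁=-2.125, ω₁=-7.171, θ₂=-1.157, ω₂=-3.148, θ₃=-0.368, ω₃=-4.465
Max |angle| over trajectory = 2.125 rad = 121.8°.

Answer: 121.8°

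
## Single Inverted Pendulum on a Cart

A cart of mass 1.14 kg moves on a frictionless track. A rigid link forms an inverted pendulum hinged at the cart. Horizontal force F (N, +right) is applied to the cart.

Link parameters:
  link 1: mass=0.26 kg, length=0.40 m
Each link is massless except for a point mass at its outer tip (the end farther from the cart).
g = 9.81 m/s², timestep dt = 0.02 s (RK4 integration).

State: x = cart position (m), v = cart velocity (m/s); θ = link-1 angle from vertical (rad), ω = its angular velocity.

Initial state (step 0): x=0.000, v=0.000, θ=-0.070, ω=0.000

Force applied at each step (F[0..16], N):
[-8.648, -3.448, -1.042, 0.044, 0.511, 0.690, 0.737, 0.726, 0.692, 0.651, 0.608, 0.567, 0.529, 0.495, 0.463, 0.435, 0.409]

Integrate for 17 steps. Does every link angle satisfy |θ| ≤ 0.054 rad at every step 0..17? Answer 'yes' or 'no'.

apply F[0]=-8.648 → step 1: x=-0.001, v=-0.148, θ=-0.067, ω=0.337
apply F[1]=-3.448 → step 2: x=-0.005, v=-0.206, θ=-0.059, ω=0.450
apply F[2]=-1.042 → step 3: x=-0.009, v=-0.222, θ=-0.050, ω=0.463
apply F[3]=+0.044 → step 4: x=-0.014, v=-0.219, θ=-0.041, ω=0.434
apply F[4]=+0.511 → step 5: x=-0.018, v=-0.209, θ=-0.032, ω=0.389
apply F[5]=+0.690 → step 6: x=-0.022, v=-0.195, θ=-0.025, ω=0.342
apply F[6]=+0.737 → step 7: x=-0.026, v=-0.181, θ=-0.019, ω=0.296
apply F[7]=+0.726 → step 8: x=-0.029, v=-0.168, θ=-0.013, ω=0.255
apply F[8]=+0.692 → step 9: x=-0.033, v=-0.155, θ=-0.009, ω=0.218
apply F[9]=+0.651 → step 10: x=-0.036, v=-0.144, θ=-0.005, ω=0.185
apply F[10]=+0.608 → step 11: x=-0.038, v=-0.133, θ=-0.001, ω=0.157
apply F[11]=+0.567 → step 12: x=-0.041, v=-0.123, θ=0.002, ω=0.132
apply F[12]=+0.529 → step 13: x=-0.043, v=-0.114, θ=0.004, ω=0.111
apply F[13]=+0.495 → step 14: x=-0.045, v=-0.105, θ=0.006, ω=0.092
apply F[14]=+0.463 → step 15: x=-0.047, v=-0.097, θ=0.008, ω=0.076
apply F[15]=+0.435 → step 16: x=-0.049, v=-0.090, θ=0.009, ω=0.062
apply F[16]=+0.409 → step 17: x=-0.051, v=-0.083, θ=0.010, ω=0.050
Max |angle| over trajectory = 0.070 rad; bound = 0.054 → exceeded.

Answer: no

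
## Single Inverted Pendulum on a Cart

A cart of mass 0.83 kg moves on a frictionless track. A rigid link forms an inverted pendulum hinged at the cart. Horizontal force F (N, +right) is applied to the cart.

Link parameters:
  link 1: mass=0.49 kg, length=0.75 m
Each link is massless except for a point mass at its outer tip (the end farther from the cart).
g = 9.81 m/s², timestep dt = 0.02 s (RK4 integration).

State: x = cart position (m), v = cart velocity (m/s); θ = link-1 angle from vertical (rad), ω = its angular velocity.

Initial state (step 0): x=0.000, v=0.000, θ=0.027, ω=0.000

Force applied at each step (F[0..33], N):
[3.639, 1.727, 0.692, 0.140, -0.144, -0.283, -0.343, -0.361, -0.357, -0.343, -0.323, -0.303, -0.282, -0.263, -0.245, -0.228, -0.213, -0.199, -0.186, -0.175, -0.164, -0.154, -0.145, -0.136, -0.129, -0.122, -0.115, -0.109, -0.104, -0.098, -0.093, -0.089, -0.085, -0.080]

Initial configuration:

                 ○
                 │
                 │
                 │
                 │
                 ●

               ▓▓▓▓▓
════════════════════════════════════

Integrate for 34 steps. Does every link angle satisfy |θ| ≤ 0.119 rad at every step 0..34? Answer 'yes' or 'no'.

Answer: yes

Derivation:
apply F[0]=+3.639 → step 1: x=0.001, v=0.085, θ=0.026, ω=-0.106
apply F[1]=+1.727 → step 2: x=0.003, v=0.123, θ=0.023, ω=-0.151
apply F[2]=+0.692 → step 3: x=0.006, v=0.137, θ=0.020, ω=-0.164
apply F[3]=+0.140 → step 4: x=0.008, v=0.139, θ=0.017, ω=-0.161
apply F[4]=-0.144 → step 5: x=0.011, v=0.133, θ=0.014, ω=-0.150
apply F[5]=-0.283 → step 6: x=0.014, v=0.125, θ=0.011, ω=-0.136
apply F[6]=-0.343 → step 7: x=0.016, v=0.116, θ=0.008, ω=-0.120
apply F[7]=-0.361 → step 8: x=0.018, v=0.106, θ=0.006, ω=-0.106
apply F[8]=-0.357 → step 9: x=0.020, v=0.097, θ=0.004, ω=-0.092
apply F[9]=-0.343 → step 10: x=0.022, v=0.088, θ=0.003, ω=-0.080
apply F[10]=-0.323 → step 11: x=0.024, v=0.080, θ=0.001, ω=-0.069
apply F[11]=-0.303 → step 12: x=0.025, v=0.073, θ=-0.000, ω=-0.059
apply F[12]=-0.282 → step 13: x=0.027, v=0.066, θ=-0.001, ω=-0.050
apply F[13]=-0.263 → step 14: x=0.028, v=0.060, θ=-0.002, ω=-0.042
apply F[14]=-0.245 → step 15: x=0.029, v=0.055, θ=-0.003, ω=-0.036
apply F[15]=-0.228 → step 16: x=0.030, v=0.050, θ=-0.004, ω=-0.030
apply F[16]=-0.213 → step 17: x=0.031, v=0.045, θ=-0.004, ω=-0.024
apply F[17]=-0.199 → step 18: x=0.032, v=0.041, θ=-0.005, ω=-0.020
apply F[18]=-0.186 → step 19: x=0.033, v=0.037, θ=-0.005, ω=-0.016
apply F[19]=-0.175 → step 20: x=0.033, v=0.033, θ=-0.005, ω=-0.013
apply F[20]=-0.164 → step 21: x=0.034, v=0.030, θ=-0.006, ω=-0.010
apply F[21]=-0.154 → step 22: x=0.035, v=0.027, θ=-0.006, ω=-0.007
apply F[22]=-0.145 → step 23: x=0.035, v=0.024, θ=-0.006, ω=-0.005
apply F[23]=-0.136 → step 24: x=0.036, v=0.021, θ=-0.006, ω=-0.003
apply F[24]=-0.129 → step 25: x=0.036, v=0.019, θ=-0.006, ω=-0.001
apply F[25]=-0.122 → step 26: x=0.036, v=0.017, θ=-0.006, ω=0.000
apply F[26]=-0.115 → step 27: x=0.037, v=0.014, θ=-0.006, ω=0.002
apply F[27]=-0.109 → step 28: x=0.037, v=0.013, θ=-0.006, ω=0.003
apply F[28]=-0.104 → step 29: x=0.037, v=0.011, θ=-0.006, ω=0.004
apply F[29]=-0.098 → step 30: x=0.037, v=0.009, θ=-0.006, ω=0.004
apply F[30]=-0.093 → step 31: x=0.038, v=0.007, θ=-0.006, ω=0.005
apply F[31]=-0.089 → step 32: x=0.038, v=0.006, θ=-0.006, ω=0.005
apply F[32]=-0.085 → step 33: x=0.038, v=0.005, θ=-0.005, ω=0.006
apply F[33]=-0.080 → step 34: x=0.038, v=0.003, θ=-0.005, ω=0.006
Max |angle| over trajectory = 0.027 rad; bound = 0.119 → within bound.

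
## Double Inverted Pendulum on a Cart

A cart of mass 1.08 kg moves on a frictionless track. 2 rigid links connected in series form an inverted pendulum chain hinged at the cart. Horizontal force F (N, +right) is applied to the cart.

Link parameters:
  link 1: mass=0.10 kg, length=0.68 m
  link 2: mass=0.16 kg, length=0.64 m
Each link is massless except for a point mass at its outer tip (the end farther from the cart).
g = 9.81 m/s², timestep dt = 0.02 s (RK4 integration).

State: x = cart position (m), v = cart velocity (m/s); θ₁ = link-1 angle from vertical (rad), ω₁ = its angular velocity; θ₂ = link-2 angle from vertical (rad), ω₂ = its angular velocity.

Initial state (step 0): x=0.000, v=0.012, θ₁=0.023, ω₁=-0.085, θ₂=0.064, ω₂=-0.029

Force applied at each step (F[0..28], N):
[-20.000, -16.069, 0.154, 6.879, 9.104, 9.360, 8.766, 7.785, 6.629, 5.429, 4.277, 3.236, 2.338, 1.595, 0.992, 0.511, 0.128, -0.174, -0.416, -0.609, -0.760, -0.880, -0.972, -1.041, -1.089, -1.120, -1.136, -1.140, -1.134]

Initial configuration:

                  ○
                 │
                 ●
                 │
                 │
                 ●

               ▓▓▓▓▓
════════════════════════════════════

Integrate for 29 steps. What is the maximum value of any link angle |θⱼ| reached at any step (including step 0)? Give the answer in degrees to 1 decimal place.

Answer: 5.7°

Derivation:
apply F[0]=-20.000 → step 1: x=-0.003, v=-0.359, θ₁=0.027, ω₁=0.451, θ₂=0.064, ω₂=0.001
apply F[1]=-16.069 → step 2: x=-0.014, v=-0.658, θ₁=0.040, ω₁=0.886, θ₂=0.064, ω₂=0.024
apply F[2]=+0.154 → step 3: x=-0.027, v=-0.658, θ₁=0.058, ω₁=0.893, θ₂=0.065, ω₂=0.036
apply F[3]=+6.879 → step 4: x=-0.039, v=-0.533, θ₁=0.074, ω₁=0.730, θ₂=0.065, ω₂=0.035
apply F[4]=+9.104 → step 5: x=-0.048, v=-0.369, θ₁=0.086, ω₁=0.519, θ₂=0.066, ω₂=0.022
apply F[5]=+9.360 → step 6: x=-0.053, v=-0.200, θ₁=0.095, ω₁=0.310, θ₂=0.066, ω₂=0.001
apply F[6]=+8.766 → step 7: x=-0.056, v=-0.043, θ₁=0.099, ω₁=0.123, θ₂=0.066, ω₂=-0.025
apply F[7]=+7.785 → step 8: x=-0.055, v=0.097, θ₁=0.100, ω₁=-0.035, θ₂=0.065, ω₂=-0.054
apply F[8]=+6.629 → step 9: x=-0.052, v=0.214, θ₁=0.098, ω₁=-0.162, θ₂=0.064, ω₂=-0.083
apply F[9]=+5.429 → step 10: x=-0.047, v=0.310, θ₁=0.094, ω₁=-0.259, θ₂=0.062, ω₂=-0.110
apply F[10]=+4.277 → step 11: x=-0.040, v=0.385, θ₁=0.088, ω₁=-0.328, θ₂=0.059, ω₂=-0.135
apply F[11]=+3.236 → step 12: x=-0.032, v=0.441, θ₁=0.081, ω₁=-0.374, θ₂=0.056, ω₂=-0.156
apply F[12]=+2.338 → step 13: x=-0.023, v=0.481, θ₁=0.073, ω₁=-0.399, θ₂=0.053, ω₂=-0.174
apply F[13]=+1.595 → step 14: x=-0.013, v=0.507, θ₁=0.065, ω₁=-0.410, θ₂=0.050, ω₂=-0.188
apply F[14]=+0.992 → step 15: x=-0.002, v=0.522, θ₁=0.057, ω₁=-0.409, θ₂=0.046, ω₂=-0.199
apply F[15]=+0.511 → step 16: x=0.008, v=0.529, θ₁=0.049, ω₁=-0.400, θ₂=0.042, ω₂=-0.206
apply F[16]=+0.128 → step 17: x=0.019, v=0.530, θ₁=0.041, ω₁=-0.385, θ₂=0.037, ω₂=-0.210
apply F[17]=-0.174 → step 18: x=0.029, v=0.525, θ₁=0.033, ω₁=-0.366, θ₂=0.033, ω₂=-0.211
apply F[18]=-0.416 → step 19: x=0.040, v=0.516, θ₁=0.026, ω₁=-0.345, θ₂=0.029, ω₂=-0.210
apply F[19]=-0.609 → step 20: x=0.050, v=0.503, θ₁=0.020, ω₁=-0.322, θ₂=0.025, ω₂=-0.207
apply F[20]=-0.760 → step 21: x=0.060, v=0.489, θ₁=0.013, ω₁=-0.298, θ₂=0.021, ω₂=-0.202
apply F[21]=-0.880 → step 22: x=0.069, v=0.472, θ₁=0.008, ω₁=-0.274, θ₂=0.017, ω₂=-0.196
apply F[22]=-0.972 → step 23: x=0.079, v=0.453, θ₁=0.003, ω₁=-0.250, θ₂=0.013, ω₂=-0.188
apply F[23]=-1.041 → step 24: x=0.088, v=0.434, θ₁=-0.002, ω₁=-0.227, θ₂=0.009, ω₂=-0.180
apply F[24]=-1.089 → step 25: x=0.096, v=0.414, θ₁=-0.007, ω₁=-0.204, θ₂=0.006, ω₂=-0.170
apply F[25]=-1.120 → step 26: x=0.104, v=0.394, θ₁=-0.010, ω₁=-0.182, θ₂=0.002, ω₂=-0.160
apply F[26]=-1.136 → step 27: x=0.112, v=0.373, θ₁=-0.014, ω₁=-0.162, θ₂=-0.001, ω₂=-0.150
apply F[27]=-1.140 → step 28: x=0.119, v=0.353, θ₁=-0.017, ω₁=-0.142, θ₂=-0.004, ω₂=-0.139
apply F[28]=-1.134 → step 29: x=0.126, v=0.333, θ₁=-0.020, ω₁=-0.124, θ₂=-0.006, ω₂=-0.129
Max |angle| over trajectory = 0.100 rad = 5.7°.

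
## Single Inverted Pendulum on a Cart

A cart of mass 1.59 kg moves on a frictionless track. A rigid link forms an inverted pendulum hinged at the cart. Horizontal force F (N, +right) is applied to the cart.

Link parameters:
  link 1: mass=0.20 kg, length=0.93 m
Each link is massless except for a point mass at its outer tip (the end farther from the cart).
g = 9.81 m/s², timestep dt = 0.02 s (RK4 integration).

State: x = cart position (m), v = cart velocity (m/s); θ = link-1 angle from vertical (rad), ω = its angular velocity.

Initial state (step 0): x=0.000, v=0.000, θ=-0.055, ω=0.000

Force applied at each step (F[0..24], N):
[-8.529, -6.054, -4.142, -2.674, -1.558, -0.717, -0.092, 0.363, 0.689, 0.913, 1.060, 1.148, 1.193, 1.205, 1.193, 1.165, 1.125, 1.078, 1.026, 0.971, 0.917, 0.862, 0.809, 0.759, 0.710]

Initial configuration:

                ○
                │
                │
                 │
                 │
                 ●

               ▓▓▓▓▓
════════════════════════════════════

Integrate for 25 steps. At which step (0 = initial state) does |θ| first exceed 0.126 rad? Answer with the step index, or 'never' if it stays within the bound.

apply F[0]=-8.529 → step 1: x=-0.001, v=-0.106, θ=-0.054, ω=0.102
apply F[1]=-6.054 → step 2: x=-0.004, v=-0.181, θ=-0.051, ω=0.171
apply F[2]=-4.142 → step 3: x=-0.008, v=-0.232, θ=-0.047, ω=0.216
apply F[3]=-2.674 → step 4: x=-0.013, v=-0.264, θ=-0.043, ω=0.241
apply F[4]=-1.558 → step 5: x=-0.018, v=-0.283, θ=-0.038, ω=0.253
apply F[5]=-0.717 → step 6: x=-0.024, v=-0.291, θ=-0.033, ω=0.254
apply F[6]=-0.092 → step 7: x=-0.030, v=-0.291, θ=-0.028, ω=0.248
apply F[7]=+0.363 → step 8: x=-0.036, v=-0.286, θ=-0.023, ω=0.237
apply F[8]=+0.689 → step 9: x=-0.041, v=-0.277, θ=-0.018, ω=0.223
apply F[9]=+0.913 → step 10: x=-0.047, v=-0.265, θ=-0.014, ω=0.207
apply F[10]=+1.060 → step 11: x=-0.052, v=-0.251, θ=-0.010, ω=0.189
apply F[11]=+1.148 → step 12: x=-0.057, v=-0.237, θ=-0.007, ω=0.172
apply F[12]=+1.193 → step 13: x=-0.061, v=-0.222, θ=-0.003, ω=0.155
apply F[13]=+1.205 → step 14: x=-0.066, v=-0.206, θ=-0.000, ω=0.138
apply F[14]=+1.193 → step 15: x=-0.070, v=-0.191, θ=0.002, ω=0.122
apply F[15]=+1.165 → step 16: x=-0.073, v=-0.177, θ=0.005, ω=0.107
apply F[16]=+1.125 → step 17: x=-0.077, v=-0.163, θ=0.007, ω=0.093
apply F[17]=+1.078 → step 18: x=-0.080, v=-0.150, θ=0.008, ω=0.080
apply F[18]=+1.026 → step 19: x=-0.083, v=-0.137, θ=0.010, ω=0.069
apply F[19]=+0.971 → step 20: x=-0.085, v=-0.125, θ=0.011, ω=0.058
apply F[20]=+0.917 → step 21: x=-0.088, v=-0.114, θ=0.012, ω=0.048
apply F[21]=+0.862 → step 22: x=-0.090, v=-0.103, θ=0.013, ω=0.040
apply F[22]=+0.809 → step 23: x=-0.092, v=-0.093, θ=0.014, ω=0.032
apply F[23]=+0.759 → step 24: x=-0.094, v=-0.084, θ=0.014, ω=0.025
apply F[24]=+0.710 → step 25: x=-0.095, v=-0.075, θ=0.015, ω=0.019
max |θ| = 0.055 ≤ 0.126 over all 26 states.

Answer: never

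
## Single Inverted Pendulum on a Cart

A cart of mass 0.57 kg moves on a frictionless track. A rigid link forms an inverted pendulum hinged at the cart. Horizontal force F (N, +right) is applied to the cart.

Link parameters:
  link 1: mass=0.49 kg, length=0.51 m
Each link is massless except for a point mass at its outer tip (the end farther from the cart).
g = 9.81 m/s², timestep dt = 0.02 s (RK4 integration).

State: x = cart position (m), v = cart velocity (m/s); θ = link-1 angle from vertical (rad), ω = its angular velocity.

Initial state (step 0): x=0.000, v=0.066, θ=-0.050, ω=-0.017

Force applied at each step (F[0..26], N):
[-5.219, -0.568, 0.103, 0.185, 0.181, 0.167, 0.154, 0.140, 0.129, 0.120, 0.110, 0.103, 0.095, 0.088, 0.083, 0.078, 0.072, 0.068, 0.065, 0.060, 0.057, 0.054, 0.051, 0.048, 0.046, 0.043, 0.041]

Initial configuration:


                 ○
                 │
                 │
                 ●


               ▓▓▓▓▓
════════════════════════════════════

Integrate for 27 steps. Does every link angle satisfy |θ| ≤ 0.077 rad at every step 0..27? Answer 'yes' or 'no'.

Answer: yes

Derivation:
apply F[0]=-5.219 → step 1: x=-0.000, v=-0.109, θ=-0.047, ω=0.306
apply F[1]=-0.568 → step 2: x=-0.003, v=-0.121, θ=-0.041, ω=0.313
apply F[2]=+0.103 → step 3: x=-0.005, v=-0.111, θ=-0.035, ω=0.279
apply F[3]=+0.185 → step 4: x=-0.007, v=-0.099, θ=-0.030, ω=0.244
apply F[4]=+0.181 → step 5: x=-0.009, v=-0.088, θ=-0.025, ω=0.212
apply F[5]=+0.167 → step 6: x=-0.011, v=-0.078, θ=-0.021, ω=0.183
apply F[6]=+0.154 → step 7: x=-0.012, v=-0.070, θ=-0.018, ω=0.159
apply F[7]=+0.140 → step 8: x=-0.013, v=-0.062, θ=-0.015, ω=0.138
apply F[8]=+0.129 → step 9: x=-0.015, v=-0.055, θ=-0.012, ω=0.119
apply F[9]=+0.120 → step 10: x=-0.016, v=-0.049, θ=-0.010, ω=0.103
apply F[10]=+0.110 → step 11: x=-0.017, v=-0.044, θ=-0.008, ω=0.089
apply F[11]=+0.103 → step 12: x=-0.017, v=-0.039, θ=-0.007, ω=0.076
apply F[12]=+0.095 → step 13: x=-0.018, v=-0.035, θ=-0.005, ω=0.066
apply F[13]=+0.088 → step 14: x=-0.019, v=-0.031, θ=-0.004, ω=0.056
apply F[14]=+0.083 → step 15: x=-0.019, v=-0.027, θ=-0.003, ω=0.048
apply F[15]=+0.078 → step 16: x=-0.020, v=-0.024, θ=-0.002, ω=0.041
apply F[16]=+0.072 → step 17: x=-0.020, v=-0.021, θ=-0.001, ω=0.035
apply F[17]=+0.068 → step 18: x=-0.021, v=-0.019, θ=-0.001, ω=0.030
apply F[18]=+0.065 → step 19: x=-0.021, v=-0.016, θ=-0.000, ω=0.025
apply F[19]=+0.060 → step 20: x=-0.021, v=-0.014, θ=0.000, ω=0.021
apply F[20]=+0.057 → step 21: x=-0.022, v=-0.012, θ=0.001, ω=0.017
apply F[21]=+0.054 → step 22: x=-0.022, v=-0.011, θ=0.001, ω=0.014
apply F[22]=+0.051 → step 23: x=-0.022, v=-0.009, θ=0.001, ω=0.012
apply F[23]=+0.048 → step 24: x=-0.022, v=-0.008, θ=0.002, ω=0.009
apply F[24]=+0.046 → step 25: x=-0.022, v=-0.006, θ=0.002, ω=0.007
apply F[25]=+0.043 → step 26: x=-0.023, v=-0.005, θ=0.002, ω=0.006
apply F[26]=+0.041 → step 27: x=-0.023, v=-0.004, θ=0.002, ω=0.004
Max |angle| over trajectory = 0.050 rad; bound = 0.077 → within bound.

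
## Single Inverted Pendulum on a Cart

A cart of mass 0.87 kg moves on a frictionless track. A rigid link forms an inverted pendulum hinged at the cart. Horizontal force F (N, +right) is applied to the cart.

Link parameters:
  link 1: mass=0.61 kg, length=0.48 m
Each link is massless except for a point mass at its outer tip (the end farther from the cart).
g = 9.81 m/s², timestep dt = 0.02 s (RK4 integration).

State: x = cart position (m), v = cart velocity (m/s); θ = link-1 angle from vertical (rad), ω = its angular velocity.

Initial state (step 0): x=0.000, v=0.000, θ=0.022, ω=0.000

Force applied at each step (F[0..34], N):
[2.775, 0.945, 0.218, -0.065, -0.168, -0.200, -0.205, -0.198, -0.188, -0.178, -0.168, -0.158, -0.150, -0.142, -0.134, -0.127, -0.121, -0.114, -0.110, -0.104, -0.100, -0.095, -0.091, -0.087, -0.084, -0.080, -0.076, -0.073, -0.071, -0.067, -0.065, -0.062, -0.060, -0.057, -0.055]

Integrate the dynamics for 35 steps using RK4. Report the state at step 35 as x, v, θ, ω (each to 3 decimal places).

apply F[0]=+2.775 → step 1: x=0.001, v=0.061, θ=0.021, ω=-0.118
apply F[1]=+0.945 → step 2: x=0.002, v=0.080, θ=0.018, ω=-0.149
apply F[2]=+0.218 → step 3: x=0.004, v=0.083, θ=0.015, ω=-0.148
apply F[3]=-0.065 → step 4: x=0.005, v=0.079, θ=0.012, ω=-0.136
apply F[4]=-0.168 → step 5: x=0.007, v=0.074, θ=0.010, ω=-0.120
apply F[5]=-0.200 → step 6: x=0.008, v=0.068, θ=0.008, ω=-0.104
apply F[6]=-0.205 → step 7: x=0.010, v=0.062, θ=0.006, ω=-0.090
apply F[7]=-0.198 → step 8: x=0.011, v=0.057, θ=0.004, ω=-0.077
apply F[8]=-0.188 → step 9: x=0.012, v=0.052, θ=0.003, ω=-0.066
apply F[9]=-0.178 → step 10: x=0.013, v=0.048, θ=0.001, ω=-0.056
apply F[10]=-0.168 → step 11: x=0.014, v=0.044, θ=0.000, ω=-0.048
apply F[11]=-0.158 → step 12: x=0.015, v=0.041, θ=-0.001, ω=-0.040
apply F[12]=-0.150 → step 13: x=0.015, v=0.037, θ=-0.001, ω=-0.034
apply F[13]=-0.142 → step 14: x=0.016, v=0.034, θ=-0.002, ω=-0.028
apply F[14]=-0.134 → step 15: x=0.017, v=0.031, θ=-0.002, ω=-0.023
apply F[15]=-0.127 → step 16: x=0.017, v=0.029, θ=-0.003, ω=-0.019
apply F[16]=-0.121 → step 17: x=0.018, v=0.026, θ=-0.003, ω=-0.015
apply F[17]=-0.114 → step 18: x=0.018, v=0.024, θ=-0.004, ω=-0.012
apply F[18]=-0.110 → step 19: x=0.019, v=0.022, θ=-0.004, ω=-0.009
apply F[19]=-0.104 → step 20: x=0.019, v=0.020, θ=-0.004, ω=-0.007
apply F[20]=-0.100 → step 21: x=0.020, v=0.019, θ=-0.004, ω=-0.005
apply F[21]=-0.095 → step 22: x=0.020, v=0.017, θ=-0.004, ω=-0.003
apply F[22]=-0.091 → step 23: x=0.020, v=0.016, θ=-0.004, ω=-0.002
apply F[23]=-0.087 → step 24: x=0.021, v=0.014, θ=-0.004, ω=-0.001
apply F[24]=-0.084 → step 25: x=0.021, v=0.013, θ=-0.004, ω=0.000
apply F[25]=-0.080 → step 26: x=0.021, v=0.012, θ=-0.004, ω=0.001
apply F[26]=-0.076 → step 27: x=0.021, v=0.010, θ=-0.004, ω=0.002
apply F[27]=-0.073 → step 28: x=0.022, v=0.009, θ=-0.004, ω=0.003
apply F[28]=-0.071 → step 29: x=0.022, v=0.008, θ=-0.004, ω=0.003
apply F[29]=-0.067 → step 30: x=0.022, v=0.007, θ=-0.004, ω=0.004
apply F[30]=-0.065 → step 31: x=0.022, v=0.006, θ=-0.004, ω=0.004
apply F[31]=-0.062 → step 32: x=0.022, v=0.005, θ=-0.004, ω=0.004
apply F[32]=-0.060 → step 33: x=0.022, v=0.004, θ=-0.004, ω=0.005
apply F[33]=-0.057 → step 34: x=0.022, v=0.004, θ=-0.004, ω=0.005
apply F[34]=-0.055 → step 35: x=0.022, v=0.003, θ=-0.004, ω=0.005

Answer: x=0.022, v=0.003, θ=-0.004, ω=0.005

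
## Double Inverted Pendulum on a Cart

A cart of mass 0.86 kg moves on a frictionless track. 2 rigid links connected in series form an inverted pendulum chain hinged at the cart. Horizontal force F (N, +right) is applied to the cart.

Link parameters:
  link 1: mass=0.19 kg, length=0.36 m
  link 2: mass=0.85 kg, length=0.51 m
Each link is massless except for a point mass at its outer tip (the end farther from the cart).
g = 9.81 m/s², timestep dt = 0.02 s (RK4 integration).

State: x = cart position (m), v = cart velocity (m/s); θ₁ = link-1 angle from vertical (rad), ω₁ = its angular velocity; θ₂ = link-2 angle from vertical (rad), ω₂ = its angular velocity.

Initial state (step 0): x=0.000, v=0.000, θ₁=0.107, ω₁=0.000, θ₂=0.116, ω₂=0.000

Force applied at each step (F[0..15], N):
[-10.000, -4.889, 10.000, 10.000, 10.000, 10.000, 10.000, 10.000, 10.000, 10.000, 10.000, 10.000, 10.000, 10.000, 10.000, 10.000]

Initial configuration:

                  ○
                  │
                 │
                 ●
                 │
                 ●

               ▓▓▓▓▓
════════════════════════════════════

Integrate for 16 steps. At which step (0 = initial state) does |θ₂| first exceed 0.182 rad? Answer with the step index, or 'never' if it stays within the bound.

Answer: 15

Derivation:
apply F[0]=-10.000 → step 1: x=-0.003, v=-0.254, θ₁=0.114, ω₁=0.749, θ₂=0.116, ω₂=0.012
apply F[1]=-4.889 → step 2: x=-0.009, v=-0.394, θ₁=0.134, ω₁=1.214, θ₂=0.116, ω₂=-0.001
apply F[2]=+10.000 → step 3: x=-0.015, v=-0.198, θ₁=0.154, ω₁=0.832, θ₂=0.116, ω₂=-0.067
apply F[3]=+10.000 → step 4: x=-0.017, v=-0.008, θ₁=0.168, ω₁=0.526, θ₂=0.113, ω₂=-0.177
apply F[4]=+10.000 → step 5: x=-0.015, v=0.179, θ₁=0.176, ω₁=0.274, θ₂=0.108, ω₂=-0.321
apply F[5]=+10.000 → step 6: x=-0.010, v=0.364, θ₁=0.179, ω₁=0.061, θ₂=0.100, ω₂=-0.493
apply F[6]=+10.000 → step 7: x=-0.001, v=0.550, θ₁=0.178, ω₁=-0.126, θ₂=0.089, ω₂=-0.688
apply F[7]=+10.000 → step 8: x=0.012, v=0.738, θ₁=0.174, ω₁=-0.295, θ₂=0.073, ω₂=-0.905
apply F[8]=+10.000 → step 9: x=0.029, v=0.928, θ₁=0.167, ω₁=-0.453, θ₂=0.052, ω₂=-1.142
apply F[9]=+10.000 → step 10: x=0.049, v=1.123, θ₁=0.156, ω₁=-0.609, θ₂=0.027, ω₂=-1.398
apply F[10]=+10.000 → step 11: x=0.074, v=1.322, θ₁=0.142, ω₁=-0.771, θ₂=-0.004, ω₂=-1.670
apply F[11]=+10.000 → step 12: x=0.102, v=1.527, θ₁=0.125, ω₁=-0.949, θ₂=-0.040, ω₂=-1.954
apply F[12]=+10.000 → step 13: x=0.135, v=1.738, θ₁=0.104, ω₁=-1.159, θ₂=-0.082, ω₂=-2.242
apply F[13]=+10.000 → step 14: x=0.172, v=1.956, θ₁=0.078, ω₁=-1.418, θ₂=-0.130, ω₂=-2.523
apply F[14]=+10.000 → step 15: x=0.213, v=2.180, θ₁=0.047, ω₁=-1.748, θ₂=-0.183, ω₂=-2.781
apply F[15]=+10.000 → step 16: x=0.259, v=2.409, θ₁=0.008, ω₁=-2.171, θ₂=-0.241, ω₂=-2.999
|θ₂| = 0.183 > 0.182 first at step 15.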